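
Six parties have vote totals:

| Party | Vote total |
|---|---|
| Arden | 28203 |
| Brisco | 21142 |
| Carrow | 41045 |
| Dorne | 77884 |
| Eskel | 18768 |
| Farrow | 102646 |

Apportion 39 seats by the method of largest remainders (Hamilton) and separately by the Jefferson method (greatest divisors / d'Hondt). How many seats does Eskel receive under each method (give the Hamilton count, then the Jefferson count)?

3 and 2

Hamilton: Arden 4, Brisco 3, Carrow 5, Dorne 10, Eskel 3, Farrow 14.
Jefferson: Arden 4, Brisco 3, Carrow 5, Dorne 11, Eskel 2, Farrow 14.
Eskel gets 3 under Hamilton and 2 under Jefferson.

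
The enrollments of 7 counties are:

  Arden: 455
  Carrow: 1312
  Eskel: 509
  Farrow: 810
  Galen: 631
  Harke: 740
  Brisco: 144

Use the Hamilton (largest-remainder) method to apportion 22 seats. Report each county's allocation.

The standard divisor is 4601/22 ≈ 209.136.
Standard quotas: Arden 2.176, Carrow 6.273, Eskel 2.434, Farrow 3.873, Galen 3.017, Harke 3.538, Brisco 0.689.
Lower quotas: Arden 2, Carrow 6, Eskel 2, Farrow 3, Galen 3, Harke 3, Brisco 0 (sum 19, leaving 3 seats).
Remainders in descending order: Farrow 0.873, Brisco 0.689, Harke 0.538, Eskel 0.434, Carrow 0.273, Arden 0.176, Galen 0.017.
The surplus seats go to Farrow, Brisco, Harke.

Arden=2, Carrow=6, Eskel=2, Farrow=4, Galen=3, Harke=4, Brisco=1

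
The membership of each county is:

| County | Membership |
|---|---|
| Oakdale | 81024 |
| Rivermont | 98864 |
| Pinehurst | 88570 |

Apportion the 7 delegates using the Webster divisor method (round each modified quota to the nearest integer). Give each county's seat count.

Oakdale 2, Rivermont 3, Pinehurst 2

Standard divisor 268458/7 ≈ 38351.143; standard quotas: Oakdale 2.113, Rivermont 2.578, Pinehurst 2.309.
Rounding to the nearest integer gives Oakdale 2, Rivermont 3, Pinehurst 2 — total 7, matching the house size, so no adjustment is needed.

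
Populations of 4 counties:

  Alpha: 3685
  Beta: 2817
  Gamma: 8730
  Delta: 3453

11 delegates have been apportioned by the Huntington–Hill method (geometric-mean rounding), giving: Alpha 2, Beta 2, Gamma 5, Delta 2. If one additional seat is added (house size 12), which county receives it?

Priority for the next seat is population ÷ (√(s·(s+1))).
Priorities: Alpha 1504.395, Beta 1150.035, Gamma 1593.873, Delta 1409.681.
Highest priority: Gamma.

Gamma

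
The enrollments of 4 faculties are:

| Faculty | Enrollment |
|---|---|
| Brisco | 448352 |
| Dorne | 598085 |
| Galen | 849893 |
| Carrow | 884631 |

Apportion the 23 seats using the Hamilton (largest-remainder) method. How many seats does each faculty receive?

Brisco 4, Dorne 5, Galen 7, Carrow 7

Standard divisor: 2780961 ÷ 23 ≈ 120911.348.
Standard quotas: Brisco 3.7081, Dorne 4.9465, Galen 7.0291, Carrow 7.3164.
Lower quotas: Brisco 3, Dorne 4, Galen 7, Carrow 7 (sum 21, leaving 2 seats).
Remainders in descending order: Dorne 0.9465, Brisco 0.7081, Carrow 0.3164, Galen 0.0291.
The surplus seats go to Dorne, Brisco.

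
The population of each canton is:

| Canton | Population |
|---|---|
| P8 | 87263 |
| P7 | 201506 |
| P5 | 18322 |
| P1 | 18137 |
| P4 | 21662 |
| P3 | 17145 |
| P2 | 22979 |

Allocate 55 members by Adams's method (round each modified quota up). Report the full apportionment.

P8 12; P7 27; P5 3; P1 3; P4 3; P3 3; P2 4

Standard divisor 387014/55 ≈ 7036.618; standard quotas: P8 12.401, P7 28.637, P5 2.604, P1 2.578, P4 3.078, P3 2.437, P2 3.266.
Rounding up gives 13, 29, 3, 3, 4, 3, 4 = 59 seats, so the divisor must be adjusted.
With modified divisor 7600: modified quotas P8 11.482, P7 26.514, P5 2.411, P1 2.386, P4 2.850, P3 2.256, P2 3.024.
Rounding up: P8 12, P7 27, P5 3, P1 3, P4 3, P3 3, P2 4 (total 55).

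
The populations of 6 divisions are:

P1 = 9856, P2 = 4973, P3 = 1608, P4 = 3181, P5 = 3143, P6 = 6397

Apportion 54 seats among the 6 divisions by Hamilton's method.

Standard divisor: 29158 ÷ 54 ≈ 539.963.
Standard quotas: P1 18.2531, P2 9.2099, P3 2.9780, P4 5.8911, P5 5.8208, P6 11.8471.
Lower quotas: P1 18, P2 9, P3 2, P4 5, P5 5, P6 11 (sum 50, leaving 4 seats).
Remainders in descending order: P3 0.9780, P4 0.8911, P6 0.8471, P5 0.8208, P1 0.2531, P2 0.2099.
The surplus seats go to P3, P4, P6, P5.

P1=18, P2=9, P3=3, P4=6, P5=6, P6=12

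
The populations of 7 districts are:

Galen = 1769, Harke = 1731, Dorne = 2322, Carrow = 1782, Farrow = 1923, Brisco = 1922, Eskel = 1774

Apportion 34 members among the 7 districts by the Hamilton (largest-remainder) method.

The standard divisor is 13223/34 ≈ 388.912.
Standard quotas: Galen 4.549, Harke 4.451, Dorne 5.971, Carrow 4.582, Farrow 4.945, Brisco 4.942, Eskel 4.561.
Lower quotas: Galen 4, Harke 4, Dorne 5, Carrow 4, Farrow 4, Brisco 4, Eskel 4 (sum 29, leaving 5 seats).
Remainders in descending order: Dorne 0.971, Farrow 0.945, Brisco 0.942, Carrow 0.582, Eskel 0.561, Galen 0.549, Harke 0.451.
The surplus seats go to Dorne, Farrow, Brisco, Carrow, Eskel.

Galen: 4; Harke: 4; Dorne: 6; Carrow: 5; Farrow: 5; Brisco: 5; Eskel: 5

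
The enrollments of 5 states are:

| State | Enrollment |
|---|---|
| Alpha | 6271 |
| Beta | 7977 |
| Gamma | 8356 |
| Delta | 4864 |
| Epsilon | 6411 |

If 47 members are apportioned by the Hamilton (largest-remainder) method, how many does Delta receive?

7

The standard divisor is 33879/47 ≈ 720.83.
Standard quotas: Alpha 8.6997, Beta 11.0664, Gamma 11.5922, Delta 6.7478, Epsilon 8.8939.
Lower quotas: Alpha 8, Beta 11, Gamma 11, Delta 6, Epsilon 8 (sum 44, leaving 3 seats).
Remainders in descending order: Epsilon 0.8939, Delta 0.7478, Alpha 0.6997, Gamma 0.5922, Beta 0.0664.
Largest remainders: Epsilon, Delta, Alpha receive the extra seats.
Delta receives 7.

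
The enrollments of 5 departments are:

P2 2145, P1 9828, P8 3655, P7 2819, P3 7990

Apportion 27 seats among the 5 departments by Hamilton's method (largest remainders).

P2 2; P1 10; P8 4; P7 3; P3 8

Total 26437; standard divisor 26437/27 ≈ 979.148.
Standard quotas: P2 2.1907, P1 10.0373, P8 3.7328, P7 2.8790, P3 8.1602.
Lower quotas: P2 2, P1 10, P8 3, P7 2, P3 8 (sum 25, leaving 2 seats).
Remainders in descending order: P7 0.8790, P8 0.7328, P2 0.1907, P3 0.1602, P1 0.0373.
Largest remainders: P7, P8 receive the extra seats.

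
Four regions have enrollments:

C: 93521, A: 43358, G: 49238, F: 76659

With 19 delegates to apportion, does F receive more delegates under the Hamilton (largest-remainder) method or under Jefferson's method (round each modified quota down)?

Jefferson

Hamilton: C 7, A 3, G 4, F 5.
Jefferson: C 7, A 3, G 3, F 6.
F gets 5 under Hamilton and 6 under Jefferson.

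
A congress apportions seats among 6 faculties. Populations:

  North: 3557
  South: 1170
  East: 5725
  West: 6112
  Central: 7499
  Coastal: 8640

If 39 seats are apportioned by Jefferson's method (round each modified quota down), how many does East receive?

7

Standard divisor 32703/39 ≈ 838.538; standard quotas: North 4.242, South 1.395, East 6.827, West 7.289, Central 8.943, Coastal 10.304.
Rounding down gives 4, 1, 6, 7, 8, 10 = 36 seats, so the divisor must be adjusted.
With modified divisor 770: modified quotas North 4.619, South 1.519, East 7.435, West 7.938, Central 9.739, Coastal 11.221.
Rounding down: North 4, South 1, East 7, West 7, Central 9, Coastal 11 (total 39).
East receives 7.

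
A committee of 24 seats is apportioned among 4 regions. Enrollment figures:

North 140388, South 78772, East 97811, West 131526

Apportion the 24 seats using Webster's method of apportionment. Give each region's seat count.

Standard divisor 448497/24 ≈ 18687.375; standard quotas: North 7.512, South 4.215, East 5.234, West 7.038.
Rounding to the nearest integer gives North 8, South 4, East 5, West 7 — total 24, matching the house size, so no adjustment is needed.

North 8, South 4, East 5, West 7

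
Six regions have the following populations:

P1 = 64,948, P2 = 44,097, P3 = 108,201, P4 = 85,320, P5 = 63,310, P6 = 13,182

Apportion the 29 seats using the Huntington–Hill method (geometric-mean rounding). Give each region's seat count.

P1 5; P2 3; P3 8; P4 7; P5 5; P6 1

With divisor 12958: modified quotas P1 5.012, P2 3.403, P3 8.350, P4 6.584, P5 4.886, P6 1.017.
Geometric-mean thresholds: P1 √(5·6)=5.477, P2 √(3·4)=3.464, P3 √(8·9)=8.485, P4 √(6·7)=6.481, P5 √(4·5)=4.472, P6 √(1·2)=1.414.
Each quota rounded against its threshold gives P1 5, P2 3, P3 8, P4 7, P5 5, P6 1 (total 29).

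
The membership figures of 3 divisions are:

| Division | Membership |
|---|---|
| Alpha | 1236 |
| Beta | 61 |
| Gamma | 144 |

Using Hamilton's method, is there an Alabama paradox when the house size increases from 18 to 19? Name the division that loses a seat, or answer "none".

none

At 18 seats: Alpha 15, Beta 1, Gamma 2.
At 19 seats: Alpha 16, Beta 1, Gamma 2.
No division's allocation decreased.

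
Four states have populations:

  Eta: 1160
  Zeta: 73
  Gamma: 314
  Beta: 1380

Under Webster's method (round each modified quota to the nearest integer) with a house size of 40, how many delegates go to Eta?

Standard divisor 2927/40 ≈ 73.175; standard quotas: Eta 15.852, Zeta 0.998, Gamma 4.291, Beta 18.859.
Rounding to the nearest integer gives Eta 16, Zeta 1, Gamma 4, Beta 19 — total 40, matching the house size, so no adjustment is needed.
Eta receives 16.

16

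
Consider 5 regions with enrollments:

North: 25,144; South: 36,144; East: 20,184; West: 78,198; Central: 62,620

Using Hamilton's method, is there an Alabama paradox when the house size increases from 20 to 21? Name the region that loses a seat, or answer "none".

At 20 seats: North 2, South 3, East 2, West 7, Central 6.
At 21 seats: North 2, South 4, East 2, West 7, Central 6.
No region's allocation decreased.

none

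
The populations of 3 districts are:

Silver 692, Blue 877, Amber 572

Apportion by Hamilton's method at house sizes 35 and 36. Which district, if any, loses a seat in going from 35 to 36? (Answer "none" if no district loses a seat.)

At 35 seats: Silver 11, Blue 14, Amber 10.
At 36 seats: Silver 12, Blue 15, Amber 9.
Amber drops from 10 to 9.

Amber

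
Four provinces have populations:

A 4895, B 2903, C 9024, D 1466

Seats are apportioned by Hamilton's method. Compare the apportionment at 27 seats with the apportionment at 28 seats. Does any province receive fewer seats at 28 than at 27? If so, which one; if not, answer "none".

none

At 27 seats: A 7, B 4, C 14, D 2.
At 28 seats: A 8, B 4, C 14, D 2.
No province's allocation decreased.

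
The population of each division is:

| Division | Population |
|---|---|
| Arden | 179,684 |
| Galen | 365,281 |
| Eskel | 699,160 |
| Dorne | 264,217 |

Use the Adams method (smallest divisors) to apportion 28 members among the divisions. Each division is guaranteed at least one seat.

Arden 4, Galen 7, Eskel 12, Dorne 5

Standard divisor 1508342/28 ≈ 53869.357; standard quotas: Arden 3.336, Galen 6.781, Eskel 12.979, Dorne 4.905.
Rounding up gives 4, 7, 13, 5 = 29 seats, so the divisor must be adjusted.
With modified divisor 59100: modified quotas Arden 3.040, Galen 6.181, Eskel 11.830, Dorne 4.471.
Rounding up: Arden 4, Galen 7, Eskel 12, Dorne 5 (total 28).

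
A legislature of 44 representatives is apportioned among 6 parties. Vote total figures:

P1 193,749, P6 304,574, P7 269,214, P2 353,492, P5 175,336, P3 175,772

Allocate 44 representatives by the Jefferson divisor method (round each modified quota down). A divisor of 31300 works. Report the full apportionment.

P1 6, P6 9, P7 8, P2 11, P5 5, P3 5

With modified divisor 31300: modified quotas P1 6.190, P6 9.731, P7 8.601, P2 11.294, P5 5.602, P3 5.616.
Rounding down: P1 6, P6 9, P7 8, P2 11, P5 5, P3 5 (total 44).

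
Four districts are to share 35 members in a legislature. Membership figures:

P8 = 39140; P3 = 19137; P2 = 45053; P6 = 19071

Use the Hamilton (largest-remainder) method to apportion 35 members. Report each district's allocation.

P8 11, P3 6, P2 13, P6 5

The standard divisor is 122401/35 ≈ 3497.171.
Standard quotas: P8 11.1919, P3 5.4721, P2 12.8827, P6 5.4533.
Lower quotas: P8 11, P3 5, P2 12, P6 5 (sum 33, leaving 2 seats).
Remainders in descending order: P2 0.8827, P3 0.4721, P6 0.4533, P8 0.1919.
The surplus seats go to P2, P3.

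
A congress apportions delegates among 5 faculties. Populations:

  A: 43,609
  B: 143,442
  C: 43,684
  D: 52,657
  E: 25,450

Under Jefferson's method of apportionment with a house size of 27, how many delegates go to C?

Standard divisor 308842/27 ≈ 11438.593; standard quotas: A 3.812, B 12.540, C 3.819, D 4.603, E 2.225.
Rounding down gives 3, 12, 3, 4, 2 = 24 seats, so the divisor must be adjusted.
With modified divisor 10700: modified quotas A 4.076, B 13.406, C 4.083, D 4.921, E 2.379.
Rounding down: A 4, B 13, C 4, D 4, E 2 (total 27).
C receives 4.

4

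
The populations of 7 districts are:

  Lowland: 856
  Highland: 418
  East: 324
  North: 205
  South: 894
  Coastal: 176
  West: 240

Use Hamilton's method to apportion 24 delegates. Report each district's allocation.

Lowland: 7, Highland: 3, East: 2, North: 2, South: 7, Coastal: 1, West: 2

The standard divisor is 3113/24 ≈ 129.708.
Standard quotas: Lowland 6.599, Highland 3.223, East 2.498, North 1.580, South 6.892, Coastal 1.357, West 1.850.
Lower quotas: Lowland 6, Highland 3, East 2, North 1, South 6, Coastal 1, West 1 (sum 20, leaving 4 seats).
Remainders in descending order: South 0.892, West 0.850, Lowland 0.599, North 0.580, East 0.498, Coastal 0.357, Highland 0.223.
The surplus seats go to South, West, Lowland, North.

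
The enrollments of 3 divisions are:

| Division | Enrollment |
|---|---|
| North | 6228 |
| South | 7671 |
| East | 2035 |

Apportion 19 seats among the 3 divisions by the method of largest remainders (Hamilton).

North=7, South=9, East=3

The standard divisor is 15934/19 ≈ 838.632.
Standard quotas: North 7.4264, South 9.1470, East 2.4266.
Lower quotas: North 7, South 9, East 2 (sum 18, leaving 1 seat).
Remainders in descending order: East 0.4266, North 0.4264, South 0.1470.
Largest remainder: East receives the extra seat.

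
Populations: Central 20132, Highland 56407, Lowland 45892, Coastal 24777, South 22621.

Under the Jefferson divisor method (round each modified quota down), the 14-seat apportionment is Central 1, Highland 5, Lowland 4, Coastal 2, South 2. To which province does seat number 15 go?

Priority for the next seat is population ÷ (current seats + 1).
Priorities: Central 10066.000, Highland 9401.167, Lowland 9178.400, Coastal 8259.000, South 7540.333.
Highest priority: Central.

Central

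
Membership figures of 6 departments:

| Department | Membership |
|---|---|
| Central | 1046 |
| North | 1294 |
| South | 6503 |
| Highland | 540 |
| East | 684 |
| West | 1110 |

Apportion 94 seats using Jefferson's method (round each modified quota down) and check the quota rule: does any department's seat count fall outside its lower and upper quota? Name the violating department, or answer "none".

Standard quotas: Central 8.797, North 10.883, South 54.691, Highland 4.541, East 5.753, West 9.335.
Jefferson allocation: Central 9, North 11, South 56, Highland 4, East 5, West 9.
South has quota 54.691 (lower 54, upper 55) but receives 56 — outside the quota interval.

South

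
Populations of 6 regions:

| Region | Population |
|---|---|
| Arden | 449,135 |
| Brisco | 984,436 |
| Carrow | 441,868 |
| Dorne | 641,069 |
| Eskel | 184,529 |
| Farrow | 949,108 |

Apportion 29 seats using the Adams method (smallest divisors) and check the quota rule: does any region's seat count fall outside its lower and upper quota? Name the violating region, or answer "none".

none

Standard quotas: Arden 3.568, Brisco 7.821, Carrow 3.511, Dorne 5.093, Eskel 1.466, Farrow 7.541.
Adams allocation: Arden 4, Brisco 7, Carrow 4, Dorne 5, Eskel 2, Farrow 7.
Every allocation lies between the lower and upper quota.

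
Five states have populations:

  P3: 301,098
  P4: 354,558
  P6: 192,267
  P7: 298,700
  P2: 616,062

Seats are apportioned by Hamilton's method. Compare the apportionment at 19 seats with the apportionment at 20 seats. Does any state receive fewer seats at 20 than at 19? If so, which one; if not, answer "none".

At 19 seats: P3 3, P4 4, P6 2, P7 3, P2 7.
At 20 seats: P3 4, P4 4, P6 2, P7 3, P2 7.
No state's allocation decreased.

none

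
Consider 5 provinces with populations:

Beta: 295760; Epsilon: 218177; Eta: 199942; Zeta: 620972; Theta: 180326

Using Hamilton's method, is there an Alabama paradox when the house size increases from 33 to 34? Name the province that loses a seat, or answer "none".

At 33 seats: Beta 6, Epsilon 5, Eta 4, Zeta 14, Theta 4.
At 34 seats: Beta 7, Epsilon 5, Eta 4, Zeta 14, Theta 4.
No province's allocation decreased.

none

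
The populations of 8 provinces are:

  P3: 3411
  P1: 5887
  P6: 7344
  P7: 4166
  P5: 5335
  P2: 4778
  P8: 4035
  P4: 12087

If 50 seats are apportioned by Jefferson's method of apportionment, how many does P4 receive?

Standard divisor 47043/50 ≈ 940.86; standard quotas: P3 3.625, P1 6.257, P6 7.806, P7 4.428, P5 5.670, P2 5.078, P8 4.289, P4 12.847.
Rounding down gives 3, 6, 7, 4, 5, 5, 4, 12 = 46 seats, so the divisor must be adjusted.
With modified divisor 860: modified quotas P3 3.966, P1 6.845, P6 8.540, P7 4.844, P5 6.203, P2 5.556, P8 4.692, P4 14.055.
Rounding down: P3 3, P1 6, P6 8, P7 4, P5 6, P2 5, P8 4, P4 14 (total 50).
P4 receives 14.

14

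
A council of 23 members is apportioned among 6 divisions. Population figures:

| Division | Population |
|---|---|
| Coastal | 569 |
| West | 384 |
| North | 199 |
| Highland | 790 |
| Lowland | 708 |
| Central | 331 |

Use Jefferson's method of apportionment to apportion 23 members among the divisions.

Standard divisor 2981/23 ≈ 129.609; standard quotas: Coastal 4.390, West 2.963, North 1.535, Highland 6.095, Lowland 5.463, Central 2.554.
Rounding down gives 4, 2, 1, 6, 5, 2 = 20 seats, so the divisor must be adjusted.
With modified divisor 113.3: modified quotas Coastal 5.022, West 3.389, North 1.756, Highland 6.973, Lowland 6.249, Central 2.921.
Rounding down: Coastal 5, West 3, North 1, Highland 6, Lowland 6, Central 2 (total 23).

Coastal=5; West=3; North=1; Highland=6; Lowland=6; Central=2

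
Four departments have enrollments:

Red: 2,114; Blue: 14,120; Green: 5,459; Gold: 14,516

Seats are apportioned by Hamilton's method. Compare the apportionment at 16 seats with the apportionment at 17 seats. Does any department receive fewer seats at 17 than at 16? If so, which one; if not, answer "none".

At 16 seats: Red 1, Blue 6, Green 2, Gold 7.
At 17 seats: Red 1, Blue 7, Green 2, Gold 7.
No department's allocation decreased.

none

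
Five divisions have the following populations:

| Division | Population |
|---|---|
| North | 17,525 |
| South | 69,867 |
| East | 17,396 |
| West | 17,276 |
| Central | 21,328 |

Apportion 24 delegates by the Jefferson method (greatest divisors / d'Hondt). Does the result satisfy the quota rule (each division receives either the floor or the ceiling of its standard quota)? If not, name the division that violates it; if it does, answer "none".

none

Standard quotas: North 2.933, South 11.694, East 2.912, West 2.892, Central 3.570.
Jefferson allocation: North 3, South 12, East 3, West 3, Central 3.
Every allocation lies between the lower and upper quota.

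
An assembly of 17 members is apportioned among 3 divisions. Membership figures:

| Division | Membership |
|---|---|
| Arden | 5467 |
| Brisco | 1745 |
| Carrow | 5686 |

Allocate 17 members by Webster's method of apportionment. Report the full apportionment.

Standard divisor 12898/17 ≈ 758.706; standard quotas: Arden 7.206, Brisco 2.300, Carrow 7.494.
Rounding to the nearest integer gives 7, 2, 7 = 16 seats, so the divisor must be adjusted.
With modified divisor 740: modified quotas Arden 7.388, Brisco 2.358, Carrow 7.684.
Rounding to the nearest integer: Arden 7, Brisco 2, Carrow 8 (total 17).

Arden 7, Brisco 2, Carrow 8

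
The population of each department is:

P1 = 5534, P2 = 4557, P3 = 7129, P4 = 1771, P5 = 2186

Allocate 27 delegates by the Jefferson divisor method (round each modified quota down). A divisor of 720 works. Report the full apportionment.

With modified divisor 720: modified quotas P1 7.686, P2 6.329, P3 9.901, P4 2.460, P5 3.036.
Rounding down: P1 7, P2 6, P3 9, P4 2, P5 3 (total 27).

P1 7; P2 6; P3 9; P4 2; P5 3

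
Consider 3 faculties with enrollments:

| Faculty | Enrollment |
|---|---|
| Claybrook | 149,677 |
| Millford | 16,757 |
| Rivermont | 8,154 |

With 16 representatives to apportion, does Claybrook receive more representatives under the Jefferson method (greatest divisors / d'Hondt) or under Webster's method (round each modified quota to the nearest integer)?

Jefferson

Jefferson: Claybrook 15, Millford 1, Rivermont 0.
Webster: Claybrook 13, Millford 2, Rivermont 1.
Claybrook gets 15 under Jefferson and 13 under Webster.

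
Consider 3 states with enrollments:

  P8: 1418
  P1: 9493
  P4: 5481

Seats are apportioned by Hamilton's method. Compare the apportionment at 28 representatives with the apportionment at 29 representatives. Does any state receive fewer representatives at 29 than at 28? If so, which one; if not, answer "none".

At 28 seats: P8 3, P1 16, P4 9.
At 29 seats: P8 2, P1 17, P4 10.
P8 drops from 3 to 2.

P8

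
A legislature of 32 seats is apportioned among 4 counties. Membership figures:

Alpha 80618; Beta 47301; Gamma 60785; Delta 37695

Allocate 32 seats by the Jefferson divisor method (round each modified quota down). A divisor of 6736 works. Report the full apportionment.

With modified divisor 6736: modified quotas Alpha 11.968, Beta 7.022, Gamma 9.024, Delta 5.596.
Rounding down: Alpha 11, Beta 7, Gamma 9, Delta 5 (total 32).

Alpha 11, Beta 7, Gamma 9, Delta 5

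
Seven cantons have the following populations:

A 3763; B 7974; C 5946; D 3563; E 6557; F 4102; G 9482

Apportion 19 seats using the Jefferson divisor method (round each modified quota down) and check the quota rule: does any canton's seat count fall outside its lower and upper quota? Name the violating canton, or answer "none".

Standard quotas: A 1.728, B 3.661, C 2.730, D 1.636, E 3.010, F 1.883, G 4.353.
Jefferson allocation: A 1, B 4, C 3, D 1, E 3, F 2, G 5.
Every allocation lies between the lower and upper quota.

none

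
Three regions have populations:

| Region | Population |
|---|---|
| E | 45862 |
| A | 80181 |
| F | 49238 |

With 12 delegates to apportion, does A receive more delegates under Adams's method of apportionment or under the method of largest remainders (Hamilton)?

Adams: E 3, A 5, F 4.
Hamilton: E 3, A 6, F 3.
A gets 5 under Adams and 6 under Hamilton.

Hamilton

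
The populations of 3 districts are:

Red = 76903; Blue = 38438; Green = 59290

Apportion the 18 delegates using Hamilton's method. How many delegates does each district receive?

Standard divisor: 174631 ÷ 18 ≈ 9701.722.
Standard quotas: Red 7.9267, Blue 3.9620, Green 6.1113.
Lower quotas: Red 7, Blue 3, Green 6 (sum 16, leaving 2 seats).
Remainders in descending order: Blue 0.9620, Red 0.9267, Green 0.1113.
Largest remainders: Blue, Red receive the extra seats.

Red 8; Blue 4; Green 6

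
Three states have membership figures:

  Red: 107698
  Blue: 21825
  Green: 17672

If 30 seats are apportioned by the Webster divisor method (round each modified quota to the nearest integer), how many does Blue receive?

Standard divisor 147195/30 ≈ 4906.5; standard quotas: Red 21.950, Blue 4.448, Green 3.602.
Rounding to the nearest integer gives Red 22, Blue 4, Green 4 — total 30, matching the house size, so no adjustment is needed.
Blue receives 4.

4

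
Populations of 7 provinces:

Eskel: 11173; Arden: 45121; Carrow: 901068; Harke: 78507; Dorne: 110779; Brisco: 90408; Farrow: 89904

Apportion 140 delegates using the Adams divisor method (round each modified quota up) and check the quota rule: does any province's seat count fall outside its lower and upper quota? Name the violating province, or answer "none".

Standard quotas: Eskel 1.179, Arden 4.760, Carrow 95.067, Harke 8.283, Dorne 11.688, Brisco 9.538, Farrow 9.485.
Adams allocation: Eskel 2, Arden 5, Carrow 92, Harke 9, Dorne 12, Brisco 10, Farrow 10.
Carrow has quota 95.067 (lower 95, upper 96) but receives 92 — outside the quota interval.

Carrow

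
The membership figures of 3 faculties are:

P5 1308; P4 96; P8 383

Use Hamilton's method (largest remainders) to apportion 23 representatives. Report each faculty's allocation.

P5 17, P4 1, P8 5

The standard divisor is 1787/23 ≈ 77.696.
Standard quotas: P5 16.835, P4 1.236, P8 4.929.
Lower quotas: P5 16, P4 1, P8 4 (sum 21, leaving 2 seats).
Remainders in descending order: P8 0.929, P5 0.835, P4 0.236.
The surplus seats go to P8, P5.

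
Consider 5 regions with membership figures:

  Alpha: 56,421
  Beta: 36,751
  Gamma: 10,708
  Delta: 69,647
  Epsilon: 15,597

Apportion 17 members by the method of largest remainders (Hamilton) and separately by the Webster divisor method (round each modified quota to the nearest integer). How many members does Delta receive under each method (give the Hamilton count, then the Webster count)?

Hamilton: Alpha 5, Beta 3, Gamma 1, Delta 6, Epsilon 2.
Webster: Alpha 5, Beta 3, Gamma 1, Delta 7, Epsilon 1.
Delta gets 6 under Hamilton and 7 under Webster.

6 and 7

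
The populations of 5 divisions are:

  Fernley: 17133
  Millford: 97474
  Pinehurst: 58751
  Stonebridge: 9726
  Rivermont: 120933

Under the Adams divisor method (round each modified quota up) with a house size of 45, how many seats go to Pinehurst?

Standard divisor 304017/45 ≈ 6755.933; standard quotas: Fernley 2.536, Millford 14.428, Pinehurst 8.696, Stonebridge 1.440, Rivermont 17.900.
Rounding up gives 3, 15, 9, 2, 18 = 47 seats, so the divisor must be adjusted.
With modified divisor 7200: modified quotas Fernley 2.380, Millford 13.538, Pinehurst 8.160, Stonebridge 1.351, Rivermont 16.796.
Rounding up: Fernley 3, Millford 14, Pinehurst 9, Stonebridge 2, Rivermont 17 (total 45).
Pinehurst receives 9.

9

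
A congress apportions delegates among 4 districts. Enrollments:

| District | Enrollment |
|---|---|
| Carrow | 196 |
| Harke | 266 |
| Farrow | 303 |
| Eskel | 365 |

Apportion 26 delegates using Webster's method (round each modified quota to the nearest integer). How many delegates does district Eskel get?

Standard divisor 1130/26 ≈ 43.462; standard quotas: Carrow 4.510, Harke 6.120, Farrow 6.972, Eskel 8.398.
Rounding to the nearest integer gives Carrow 5, Harke 6, Farrow 7, Eskel 8 — total 26, matching the house size, so no adjustment is needed.
Eskel receives 8.

8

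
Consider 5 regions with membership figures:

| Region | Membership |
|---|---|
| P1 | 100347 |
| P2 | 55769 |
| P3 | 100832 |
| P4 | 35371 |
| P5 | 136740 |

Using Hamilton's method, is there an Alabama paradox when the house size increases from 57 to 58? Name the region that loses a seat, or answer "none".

At 57 seats: P1 13, P2 8, P3 13, P4 5, P5 18.
At 58 seats: P1 14, P2 7, P3 14, P4 5, P5 18.
P2 drops from 8 to 7.

P2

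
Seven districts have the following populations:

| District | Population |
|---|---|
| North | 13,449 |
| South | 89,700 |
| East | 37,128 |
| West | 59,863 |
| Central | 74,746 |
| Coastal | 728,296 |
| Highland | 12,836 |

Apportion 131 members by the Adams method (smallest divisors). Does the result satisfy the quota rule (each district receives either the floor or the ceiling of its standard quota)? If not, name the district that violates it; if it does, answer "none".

Coastal

Standard quotas: North 1.734, South 11.565, East 4.787, West 7.718, Central 9.637, Coastal 93.903, Highland 1.655.
Adams allocation: North 2, South 12, East 5, West 8, Central 10, Coastal 92, Highland 2.
Coastal has quota 93.903 (lower 93, upper 94) but receives 92 — outside the quota interval.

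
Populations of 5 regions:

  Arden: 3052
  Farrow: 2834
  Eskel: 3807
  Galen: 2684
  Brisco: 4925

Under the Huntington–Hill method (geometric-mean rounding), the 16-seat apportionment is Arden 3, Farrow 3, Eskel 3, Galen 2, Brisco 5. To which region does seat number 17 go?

Priority for the next seat is population ÷ (√(s·(s+1))).
Priorities: Arden 881.037, Farrow 818.105, Eskel 1098.986, Galen 1095.738, Brisco 899.178.
Highest priority: Eskel.

Eskel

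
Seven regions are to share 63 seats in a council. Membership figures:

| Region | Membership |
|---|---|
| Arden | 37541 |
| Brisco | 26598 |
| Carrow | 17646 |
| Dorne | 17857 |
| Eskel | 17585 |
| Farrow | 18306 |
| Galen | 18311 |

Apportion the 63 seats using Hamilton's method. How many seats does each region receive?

The standard divisor is 153844/63 ≈ 2441.968.
Standard quotas: Arden 15.3733, Brisco 10.8920, Carrow 7.2261, Dorne 7.3125, Eskel 7.2012, Farrow 7.4964, Galen 7.4985.
Lower quotas: Arden 15, Brisco 10, Carrow 7, Dorne 7, Eskel 7, Farrow 7, Galen 7 (sum 60, leaving 3 seats).
Remainders in descending order: Brisco 0.8920, Galen 0.4985, Farrow 0.4964, Arden 0.3733, Dorne 0.3125, Carrow 0.2261, Eskel 0.2012.
Largest remainders: Brisco, Galen, Farrow receive the extra seats.

Arden=15; Brisco=11; Carrow=7; Dorne=7; Eskel=7; Farrow=8; Galen=8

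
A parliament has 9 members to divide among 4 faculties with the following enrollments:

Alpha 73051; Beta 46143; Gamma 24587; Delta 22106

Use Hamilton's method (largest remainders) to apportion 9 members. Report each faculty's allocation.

Alpha: 4, Beta: 3, Gamma: 1, Delta: 1

Standard divisor: 165887 ÷ 9 ≈ 18431.889.
Standard quotas: Alpha 3.9633, Beta 2.5034, Gamma 1.3339, Delta 1.1993.
Lower quotas: Alpha 3, Beta 2, Gamma 1, Delta 1 (sum 7, leaving 2 seats).
Remainders in descending order: Alpha 0.9633, Beta 0.5034, Gamma 0.3339, Delta 0.1993.
Largest remainders: Alpha, Beta receive the extra seats.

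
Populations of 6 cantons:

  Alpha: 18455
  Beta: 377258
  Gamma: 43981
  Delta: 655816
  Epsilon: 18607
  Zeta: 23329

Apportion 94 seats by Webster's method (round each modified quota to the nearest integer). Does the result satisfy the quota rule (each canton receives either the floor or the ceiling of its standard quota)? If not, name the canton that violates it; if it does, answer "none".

Standard quotas: Alpha 1.525, Beta 31.177, Gamma 3.635, Delta 54.197, Epsilon 1.538, Zeta 1.928.
Webster allocation: Alpha 2, Beta 31, Gamma 4, Delta 53, Epsilon 2, Zeta 2.
Delta has quota 54.197 (lower 54, upper 55) but receives 53 — outside the quota interval.

Delta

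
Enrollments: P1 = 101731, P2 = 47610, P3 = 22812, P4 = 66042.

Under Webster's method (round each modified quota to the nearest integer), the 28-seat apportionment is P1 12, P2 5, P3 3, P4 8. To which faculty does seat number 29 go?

Priority for the next seat is population ÷ (current seats + 0.5).
Priorities: P1 8138.480, P2 8656.364, P3 6517.714, P4 7769.647.
Highest priority: P2.

P2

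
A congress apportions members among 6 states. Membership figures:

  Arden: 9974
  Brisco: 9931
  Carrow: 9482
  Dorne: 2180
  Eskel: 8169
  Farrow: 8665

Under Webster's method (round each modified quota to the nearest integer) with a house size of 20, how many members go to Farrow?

Standard divisor 48401/20 ≈ 2420.05; standard quotas: Arden 4.121, Brisco 4.104, Carrow 3.918, Dorne 0.901, Eskel 3.376, Farrow 3.581.
Rounding to the nearest integer gives Arden 4, Brisco 4, Carrow 4, Dorne 1, Eskel 3, Farrow 4 — total 20, matching the house size, so no adjustment is needed.
Farrow receives 4.

4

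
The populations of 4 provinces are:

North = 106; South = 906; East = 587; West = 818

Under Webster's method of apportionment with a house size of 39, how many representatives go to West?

13

Standard divisor 2417/39 ≈ 61.974; standard quotas: North 1.710, South 14.619, East 9.472, West 13.199.
Rounding to the nearest integer gives North 2, South 15, East 9, West 13 — total 39, matching the house size, so no adjustment is needed.
West receives 13.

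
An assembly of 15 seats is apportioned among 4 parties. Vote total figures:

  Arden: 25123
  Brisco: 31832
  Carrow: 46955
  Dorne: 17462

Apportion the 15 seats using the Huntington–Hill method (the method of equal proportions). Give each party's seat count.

Arden=3, Brisco=4, Carrow=6, Dorne=2

With divisor 7913: modified quotas Arden 3.175, Brisco 4.023, Carrow 5.934, Dorne 2.207.
Geometric-mean thresholds: Arden √(3·4)=3.464, Brisco √(4·5)=4.472, Carrow √(5·6)=5.477, Dorne √(2·3)=2.449.
Each quota rounded against its threshold gives Arden 3, Brisco 4, Carrow 6, Dorne 2 (total 15).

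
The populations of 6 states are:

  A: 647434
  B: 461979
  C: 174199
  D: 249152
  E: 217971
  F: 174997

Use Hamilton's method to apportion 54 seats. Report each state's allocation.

A: 18, B: 13, C: 5, D: 7, E: 6, F: 5

Standard divisor: 1925732 ÷ 54 ≈ 35661.704.
Standard quotas: A 18.1549, B 12.9545, C 4.8848, D 6.9865, E 6.1122, F 4.9071.
Lower quotas: A 18, B 12, C 4, D 6, E 6, F 4 (sum 50, leaving 4 seats).
Remainders in descending order: D 0.9865, B 0.9545, F 0.9071, C 0.8848, A 0.1549, E 0.1122.
The surplus seats go to D, B, F, C.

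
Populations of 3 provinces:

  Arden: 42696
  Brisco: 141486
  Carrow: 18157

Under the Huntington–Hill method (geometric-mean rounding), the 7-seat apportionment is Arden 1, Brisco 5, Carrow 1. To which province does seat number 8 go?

Priority for the next seat is population ÷ (√(s·(s+1))).
Priorities: Arden 30190.631, Brisco 25831.691, Carrow 12838.938.
Highest priority: Arden.

Arden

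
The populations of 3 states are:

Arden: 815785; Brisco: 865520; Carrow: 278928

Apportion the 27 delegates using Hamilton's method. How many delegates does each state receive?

Standard divisor: 1960233 ÷ 27 ≈ 72601.222.
Standard quotas: Arden 11.2365, Brisco 11.9216, Carrow 3.8419.
Lower quotas: Arden 11, Brisco 11, Carrow 3 (sum 25, leaving 2 seats).
Remainders in descending order: Brisco 0.9216, Carrow 0.8419, Arden 0.2365.
Largest remainders: Brisco, Carrow receive the extra seats.

Arden=11; Brisco=12; Carrow=4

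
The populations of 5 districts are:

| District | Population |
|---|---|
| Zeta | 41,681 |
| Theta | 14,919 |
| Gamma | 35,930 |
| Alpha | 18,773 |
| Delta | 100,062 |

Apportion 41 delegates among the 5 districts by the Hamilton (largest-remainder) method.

The standard divisor is 211365/41 ≈ 5155.244.
Standard quotas: Zeta 8.0852, Theta 2.8939, Gamma 6.9696, Alpha 3.6415, Delta 19.4098.
Lower quotas: Zeta 8, Theta 2, Gamma 6, Alpha 3, Delta 19 (sum 38, leaving 3 seats).
Remainders in descending order: Gamma 0.9696, Theta 0.8939, Alpha 0.6415, Delta 0.4098, Zeta 0.0852.
The surplus seats go to Gamma, Theta, Alpha.

Zeta 8, Theta 3, Gamma 7, Alpha 4, Delta 19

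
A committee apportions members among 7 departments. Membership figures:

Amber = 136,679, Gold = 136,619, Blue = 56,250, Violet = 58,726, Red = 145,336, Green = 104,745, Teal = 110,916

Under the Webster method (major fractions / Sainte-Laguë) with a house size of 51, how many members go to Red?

10

Standard divisor 749271/51 ≈ 14691.588; standard quotas: Amber 9.303, Gold 9.299, Blue 3.829, Violet 3.997, Red 9.892, Green 7.130, Teal 7.550.
Rounding to the nearest integer gives Amber 9, Gold 9, Blue 4, Violet 4, Red 10, Green 7, Teal 8 — total 51, matching the house size, so no adjustment is needed.
Red receives 10.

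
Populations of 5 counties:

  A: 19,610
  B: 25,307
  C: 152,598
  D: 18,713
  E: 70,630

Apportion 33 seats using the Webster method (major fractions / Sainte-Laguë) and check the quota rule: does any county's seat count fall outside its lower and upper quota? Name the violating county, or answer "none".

none

Standard quotas: A 2.256, B 2.911, C 17.555, D 2.153, E 8.125.
Webster allocation: A 2, B 3, C 18, D 2, E 8.
Every allocation lies between the lower and upper quota.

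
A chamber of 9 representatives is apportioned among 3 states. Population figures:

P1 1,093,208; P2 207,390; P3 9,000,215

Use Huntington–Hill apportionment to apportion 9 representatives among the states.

With divisor 1.29573e+06: modified quotas P1 0.844, P2 0.160, P3 6.946.
Geometric-mean thresholds: P1 (min 1), P2 (min 1), P3 √(6·7)=6.481.
Each quota rounded against its threshold gives P1 1, P2 1, P3 7 (total 9).

P1 1, P2 1, P3 7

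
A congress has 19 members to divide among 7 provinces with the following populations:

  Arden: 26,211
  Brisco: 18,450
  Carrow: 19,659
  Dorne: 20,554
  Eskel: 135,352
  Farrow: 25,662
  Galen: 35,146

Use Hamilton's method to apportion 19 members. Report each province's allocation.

Arden 2, Brisco 1, Carrow 1, Dorne 2, Eskel 9, Farrow 2, Galen 2

Standard divisor: 281034 ÷ 19 ≈ 14791.263.
Standard quotas: Arden 1.7721, Brisco 1.2474, Carrow 1.3291, Dorne 1.3896, Eskel 9.1508, Farrow 1.7349, Galen 2.3761.
Lower quotas: Arden 1, Brisco 1, Carrow 1, Dorne 1, Eskel 9, Farrow 1, Galen 2 (sum 16, leaving 3 seats).
Remainders in descending order: Arden 0.7721, Farrow 0.7349, Dorne 0.3896, Galen 0.3761, Carrow 0.3291, Brisco 0.2474, Eskel 0.1508.
Largest remainders: Arden, Farrow, Dorne receive the extra seats.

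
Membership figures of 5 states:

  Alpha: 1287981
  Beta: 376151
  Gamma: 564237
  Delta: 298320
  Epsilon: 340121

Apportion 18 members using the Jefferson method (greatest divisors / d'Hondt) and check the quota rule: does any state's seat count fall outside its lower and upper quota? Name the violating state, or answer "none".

Standard quotas: Alpha 8.087, Beta 2.362, Gamma 3.543, Delta 1.873, Epsilon 2.136.
Jefferson allocation: Alpha 9, Beta 2, Gamma 3, Delta 2, Epsilon 2.
Every allocation lies between the lower and upper quota.

none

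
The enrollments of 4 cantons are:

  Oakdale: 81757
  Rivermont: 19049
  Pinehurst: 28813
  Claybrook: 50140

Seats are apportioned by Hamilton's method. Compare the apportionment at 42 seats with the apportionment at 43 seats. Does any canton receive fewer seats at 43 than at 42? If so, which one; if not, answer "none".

At 42 seats: Oakdale 19, Rivermont 4, Pinehurst 7, Claybrook 12.
At 43 seats: Oakdale 20, Rivermont 4, Pinehurst 7, Claybrook 12.
No canton's allocation decreased.

none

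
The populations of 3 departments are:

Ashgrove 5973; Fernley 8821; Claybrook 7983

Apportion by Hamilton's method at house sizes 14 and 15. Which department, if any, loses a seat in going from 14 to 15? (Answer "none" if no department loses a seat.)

At 14 seats: Ashgrove 4, Fernley 5, Claybrook 5.
At 15 seats: Ashgrove 4, Fernley 6, Claybrook 5.
No department's allocation decreased.

none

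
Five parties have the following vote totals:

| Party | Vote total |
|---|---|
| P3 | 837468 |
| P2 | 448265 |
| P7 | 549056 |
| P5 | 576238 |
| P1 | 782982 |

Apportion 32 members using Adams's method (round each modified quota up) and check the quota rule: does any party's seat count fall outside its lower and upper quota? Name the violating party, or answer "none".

Standard quotas: P3 8.390, P2 4.491, P7 5.501, P5 5.773, P1 7.845.
Adams allocation: P3 8, P2 5, P7 5, P5 6, P1 8.
Every allocation lies between the lower and upper quota.

none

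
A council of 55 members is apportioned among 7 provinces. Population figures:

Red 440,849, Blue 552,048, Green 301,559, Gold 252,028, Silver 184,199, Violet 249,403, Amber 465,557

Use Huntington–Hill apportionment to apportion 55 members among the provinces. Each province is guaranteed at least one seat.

With divisor 44962: modified quotas Red 9.805, Blue 12.278, Green 6.707, Gold 5.605, Silver 4.097, Violet 5.547, Amber 10.354.
Geometric-mean thresholds: Red √(9·10)=9.487, Blue √(12·13)=12.490, Green √(6·7)=6.481, Gold √(5·6)=5.477, Silver √(4·5)=4.472, Violet √(5·6)=5.477, Amber √(10·11)=10.488.
Each quota rounded against its threshold gives Red 10, Blue 12, Green 7, Gold 6, Silver 4, Violet 6, Amber 10 (total 55).

Red 10, Blue 12, Green 7, Gold 6, Silver 4, Violet 6, Amber 10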